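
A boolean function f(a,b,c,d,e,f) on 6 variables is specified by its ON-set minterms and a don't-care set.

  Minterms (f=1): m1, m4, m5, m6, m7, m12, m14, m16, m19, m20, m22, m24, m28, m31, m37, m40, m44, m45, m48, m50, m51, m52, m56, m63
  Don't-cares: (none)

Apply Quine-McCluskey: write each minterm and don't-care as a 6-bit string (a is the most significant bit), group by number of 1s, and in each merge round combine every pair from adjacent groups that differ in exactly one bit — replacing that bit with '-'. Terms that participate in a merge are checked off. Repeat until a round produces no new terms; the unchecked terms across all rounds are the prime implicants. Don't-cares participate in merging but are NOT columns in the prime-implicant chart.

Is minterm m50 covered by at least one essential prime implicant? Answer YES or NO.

NO

Round 0: 000001✓ 000100✓ 000101✓ 000110✓ 000111✓ 001100✓ 001110✓ 010000✓ 010011✓ 010100✓ 010110✓ 011000✓ 011100✓ 011111✓ 100101✓ 101000✓ 101100✓ 101101✓ 110000✓ 110010✓ 110011✓ 110100✓ 111000✓ 111111✓
Round 1: -00101 -01100 -10000✓ -10011 -10100✓ -11000✓ -11111 0-0100✓ 0-0110✓ 0-1100✓ 00-100✓ 00-110✓ 000-01 0001-0✓ 0001-1✓ 00010-✓ 00011-✓ 0011-0✓ 01-000✓ 01-100✓ 010-00✓ 0101-0✓ 011-00✓ 1-1000 10-101 101-00 10110- 11-000✓ 110-00✓ 1100-0 11001-
Round 2: -1-000 -10-00 0--100 0-01-0 00-1-0 0001-- 01--00
PIs = {-00101, -01100, -1-000, -10-00, -10011, -11111, 0--100, 0-01-0, 00-1-0, 000-01, 0001--, 01--00, 1-1000, 10-101, 101-00, 10110-, 1100-0, 11001-}
Coverage chart:
  m1: 000-01 ←essential
  m4: 0--100,0-01-0,00-1-0,0001--
  m5: -00101,000-01,0001--
  m6: 0-01-0,00-1-0,0001--
  m7: 0001-- ←essential
  m12: -01100,0--100,00-1-0
  m14: 00-1-0 ←essential
  m16: -1-000,-10-00,01--00
  m19: -10011 ←essential
  m20: -10-00,0--100,0-01-0,01--00
  m22: 0-01-0 ←essential
  m24: -1-000,01--00
  m28: 0--100,01--00
  m31: -11111 ←essential
  m37: -00101,10-101
  m40: 1-1000,101-00
  m44: -01100,101-00,10110-
  m45: 10-101,10110-
  m48: -1-000,-10-00,1100-0
  m50: 1100-0,11001-
  m51: -10011,11001-
  m52: -10-00 ←essential
  m56: -1-000,1-1000
  m63: -11111 ←essential
Essential: -10-00, -10011, -11111, 0-01-0, 00-1-0, 000-01, 0001--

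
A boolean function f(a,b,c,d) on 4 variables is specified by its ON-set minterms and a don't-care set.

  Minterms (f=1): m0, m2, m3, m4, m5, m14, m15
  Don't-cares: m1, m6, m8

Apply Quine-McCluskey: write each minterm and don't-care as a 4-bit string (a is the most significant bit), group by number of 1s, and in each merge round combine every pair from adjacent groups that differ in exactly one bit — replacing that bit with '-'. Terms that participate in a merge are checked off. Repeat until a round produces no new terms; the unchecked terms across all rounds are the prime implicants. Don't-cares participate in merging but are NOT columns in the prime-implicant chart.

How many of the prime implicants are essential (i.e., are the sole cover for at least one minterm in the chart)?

size-2^0 implicants → 0000(✓)  0001(✓)  0010(✓)  0011(✓)  0100(✓)  0101(✓)  0110(✓)  1000(✓)  1110(✓)  1111(✓)
size-2^1 implicants → -000  -110  0-00(✓)  0-01(✓)  0-10(✓)  00-0(✓)  00-1(✓)  000-(✓)  001-(✓)  01-0(✓)  010-(✓)  111-
size-2^2 implicants → 0--0  0-0-  00--
Unchecked terms (primes): -000, -110, 0--0, 0-0-, 00--, 111-
Minterm coverage:
  m0 ⊆ -000,0--0,0-0-,00--
  m2 ⊆ 0--0,00--
  m3 ⊆ 00-- [E]
  m4 ⊆ 0--0,0-0-
  m5 ⊆ 0-0- [E]
  m14 ⊆ -110,111-
  m15 ⊆ 111- [E]
E = {0-0-, 00--, 111-}

3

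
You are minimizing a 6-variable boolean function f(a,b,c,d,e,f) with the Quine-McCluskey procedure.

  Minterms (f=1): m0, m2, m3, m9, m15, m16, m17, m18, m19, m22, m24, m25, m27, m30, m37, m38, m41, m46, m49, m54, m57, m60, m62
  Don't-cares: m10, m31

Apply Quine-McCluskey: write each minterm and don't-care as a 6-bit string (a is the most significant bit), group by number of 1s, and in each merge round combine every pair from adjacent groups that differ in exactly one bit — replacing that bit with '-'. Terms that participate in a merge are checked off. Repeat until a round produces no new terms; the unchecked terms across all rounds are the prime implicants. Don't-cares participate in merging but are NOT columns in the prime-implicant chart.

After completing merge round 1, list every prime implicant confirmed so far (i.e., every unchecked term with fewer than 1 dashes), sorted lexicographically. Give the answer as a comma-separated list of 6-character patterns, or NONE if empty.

[col 0] 000000*, 000010*, 000011*, 001001*, 001010*, 001111*, 010000*, 010001*, 010010*, 010011*, 010110*, 011000*, 011001*, 011011*, 011110*, 011111*, 100101, 100110*, 101001*, 101110*, 110001*, 110110*, 111001*, 111100*, 111110*
[col 1] -01001*, -10001*, -10110*, -11001*, -11110*, 0-0000*, 0-0010*, 0-0011*, 0-1001*, 0-1111, 00-010, 0000-0*, 00001-*, 01-000*, 01-001*, 01-011*, 01-110*, 010-10, 0100-0*, 0100-1*, 01000-*, 01001-*, 011-11, 0110-1*, 01100-*, 01111-, 1-0110*, 1-1001*, 1-1110*, 10-110*, 11-001*, 11-110*, 1111-0
[col 2] --1001, -1-001, -1-110, 0-00-0, 0-001-, 01-0-1, 01-00-, 0100--, 1--110
Prime implicants: --1001, -1-001, -1-110, 0-00-0, 0-001-, 0-1111, 00-010, 01-0-1, 01-00-, 010-10, 0100--, 011-11, 01111-, 1--110, 100101, 1111-0

100101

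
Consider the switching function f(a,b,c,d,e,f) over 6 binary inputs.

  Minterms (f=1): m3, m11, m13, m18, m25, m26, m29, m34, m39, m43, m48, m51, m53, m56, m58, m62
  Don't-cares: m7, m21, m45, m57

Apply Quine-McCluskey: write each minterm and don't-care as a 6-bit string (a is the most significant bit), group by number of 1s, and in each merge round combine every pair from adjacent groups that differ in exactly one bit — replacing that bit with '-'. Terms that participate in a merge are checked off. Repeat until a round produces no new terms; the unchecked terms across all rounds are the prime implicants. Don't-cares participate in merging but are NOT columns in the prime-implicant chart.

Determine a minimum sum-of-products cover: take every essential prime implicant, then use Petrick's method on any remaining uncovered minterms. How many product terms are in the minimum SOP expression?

size-2^0 implicants → 000011(✓)  000111(✓)  001011(✓)  001101(✓)  010010(✓)  010101(✓)  011001(✓)  011010(✓)  011101(✓)  100010  100111(✓)  101011(✓)  101101(✓)  110000(✓)  110011  110101(✓)  111000(✓)  111001(✓)  111010(✓)  111110(✓)
size-2^1 implicants → -00111  -01011  -01101  -10101  -11001  -11010  0-1101  00-011  000-11  01-010  01-101  011-01  11-000  111-10  1110-0  11100-
Unchecked terms (primes): -00111, -01011, -01101, -10101, -11001, -11010, 0-1101, 00-011, 000-11, 01-010, 01-101, 011-01, 100010, 11-000, 110011, 111-10, 1110-0, 11100-
Minterm coverage:
  m3 ⊆ 00-011,000-11
  m11 ⊆ -01011,00-011
  m13 ⊆ -01101,0-1101
  m18 ⊆ 01-010 [E]
  m25 ⊆ -11001,011-01
  m26 ⊆ -11010,01-010
  m29 ⊆ 0-1101,01-101,011-01
  m34 ⊆ 100010 [E]
  m39 ⊆ -00111 [E]
  m43 ⊆ -01011 [E]
  m48 ⊆ 11-000 [E]
  m51 ⊆ 110011 [E]
  m53 ⊆ -10101 [E]
  m56 ⊆ 11-000,1110-0,11100-
  m58 ⊆ -11010,111-10,1110-0
  m62 ⊆ 111-10 [E]
E = {-00111, -01011, -10101, 01-010, 100010, 11-000, 110011, 111-10}
Petrick residual → -01101, 00-011, 011-01
Cover = b'c'def + b'cd'ef + b'cde'f + bc'de'f + a'b'd'ef + a'bd'ef' + a'bce'f + ab'c'd'ef' + abd'e'f' + abc'd'ef + abcef'  |cover|=11

11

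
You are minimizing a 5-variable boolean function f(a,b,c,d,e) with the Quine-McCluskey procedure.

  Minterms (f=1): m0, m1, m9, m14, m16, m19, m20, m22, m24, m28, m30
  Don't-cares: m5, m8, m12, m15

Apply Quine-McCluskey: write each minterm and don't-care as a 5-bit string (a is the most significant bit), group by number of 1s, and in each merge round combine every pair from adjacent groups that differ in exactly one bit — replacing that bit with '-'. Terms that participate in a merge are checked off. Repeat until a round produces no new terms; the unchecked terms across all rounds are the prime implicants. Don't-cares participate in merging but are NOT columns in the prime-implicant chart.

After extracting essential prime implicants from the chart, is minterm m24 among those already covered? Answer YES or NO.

size-2^0 implicants → 00000(✓)  00001(✓)  00101(✓)  01000(✓)  01001(✓)  01100(✓)  01110(✓)  01111(✓)  10000(✓)  10011  10100(✓)  10110(✓)  11000(✓)  11100(✓)  11110(✓)
size-2^1 implicants → -0000(✓)  -1000(✓)  -1100(✓)  -1110(✓)  0-000(✓)  0-001(✓)  00-01  0000-(✓)  01-00(✓)  0100-(✓)  011-0(✓)  0111-  1-000(✓)  1-100(✓)  1-110(✓)  10-00(✓)  101-0(✓)  11-00(✓)  111-0(✓)
size-2^2 implicants → --000  -1-00  -11-0  0-00-  1--00  1-1-0
Unchecked terms (primes): --000, -1-00, -11-0, 0-00-, 00-01, 0111-, 1--00, 1-1-0, 10011
Minterm coverage:
  m0 ⊆ --000,0-00-
  m1 ⊆ 0-00-,00-01
  m9 ⊆ 0-00- [E]
  m14 ⊆ -11-0,0111-
  m16 ⊆ --000,1--00
  m19 ⊆ 10011 [E]
  m20 ⊆ 1--00,1-1-0
  m22 ⊆ 1-1-0 [E]
  m24 ⊆ --000,-1-00,1--00
  m28 ⊆ -1-00,-11-0,1--00,1-1-0
  m30 ⊆ -11-0,1-1-0
E = {0-00-, 1-1-0, 10011}

NO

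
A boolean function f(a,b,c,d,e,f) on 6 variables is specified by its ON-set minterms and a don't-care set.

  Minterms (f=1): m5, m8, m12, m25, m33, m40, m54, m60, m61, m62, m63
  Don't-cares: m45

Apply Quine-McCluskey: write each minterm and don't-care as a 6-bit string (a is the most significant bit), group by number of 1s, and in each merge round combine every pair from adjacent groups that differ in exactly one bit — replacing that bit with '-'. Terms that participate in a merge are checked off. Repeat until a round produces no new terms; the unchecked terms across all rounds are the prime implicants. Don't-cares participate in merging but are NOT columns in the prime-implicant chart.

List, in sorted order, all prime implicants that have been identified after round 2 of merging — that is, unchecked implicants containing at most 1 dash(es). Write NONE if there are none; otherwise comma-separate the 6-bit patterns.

-01000, 000101, 001-00, 011001, 1-1101, 100001, 11-110

size-2^0 implicants → 000101  001000(✓)  001100(✓)  011001  100001  101000(✓)  101101(✓)  110110(✓)  111100(✓)  111101(✓)  111110(✓)  111111(✓)
size-2^1 implicants → -01000  001-00  1-1101  11-110  1111-0(✓)  1111-1(✓)  11110-(✓)  11111-(✓)
size-2^2 implicants → 1111--
Unchecked terms (primes): -01000, 000101, 001-00, 011001, 1-1101, 100001, 11-110, 1111--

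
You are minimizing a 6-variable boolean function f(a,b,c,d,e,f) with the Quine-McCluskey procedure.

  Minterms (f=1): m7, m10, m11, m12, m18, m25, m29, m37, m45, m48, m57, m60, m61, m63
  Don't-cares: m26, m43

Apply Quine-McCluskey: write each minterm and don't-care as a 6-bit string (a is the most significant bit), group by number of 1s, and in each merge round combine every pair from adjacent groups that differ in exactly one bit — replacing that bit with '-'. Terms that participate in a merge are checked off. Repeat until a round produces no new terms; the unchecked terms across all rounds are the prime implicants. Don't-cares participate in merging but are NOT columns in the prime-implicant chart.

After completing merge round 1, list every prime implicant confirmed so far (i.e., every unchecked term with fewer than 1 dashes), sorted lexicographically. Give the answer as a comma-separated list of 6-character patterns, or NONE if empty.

000111, 001100, 110000

[col 0] 000111, 001010*, 001011*, 001100, 010010*, 011001*, 011010*, 011101*, 100101*, 101011*, 101101*, 110000, 111001*, 111100*, 111101*, 111111*
[col 1] -01011, -11001*, -11101*, 0-1010, 00101-, 01-010, 011-01*, 1-1101, 10-101, 111-01*, 1111-1, 11110-
[col 2] -11-01
Prime implicants: -01011, -11-01, 0-1010, 000111, 00101-, 001100, 01-010, 1-1101, 10-101, 110000, 1111-1, 11110-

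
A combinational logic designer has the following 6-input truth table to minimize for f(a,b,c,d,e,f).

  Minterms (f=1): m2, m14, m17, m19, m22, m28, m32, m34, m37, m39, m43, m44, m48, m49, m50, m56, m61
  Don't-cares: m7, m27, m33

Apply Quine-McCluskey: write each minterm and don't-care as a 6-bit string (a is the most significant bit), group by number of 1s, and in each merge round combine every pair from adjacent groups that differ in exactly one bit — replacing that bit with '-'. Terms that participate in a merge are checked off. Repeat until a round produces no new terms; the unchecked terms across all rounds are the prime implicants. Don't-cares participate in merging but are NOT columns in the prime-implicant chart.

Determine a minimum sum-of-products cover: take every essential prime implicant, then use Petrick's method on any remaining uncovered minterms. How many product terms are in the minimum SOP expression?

size-2^0 implicants → 000010(✓)  000111(✓)  001110  010001(✓)  010011(✓)  010110  011011(✓)  011100  100000(✓)  100001(✓)  100010(✓)  100101(✓)  100111(✓)  101011  101100  110000(✓)  110001(✓)  110010(✓)  111000(✓)  111101
size-2^1 implicants → -00010  -00111  -10001  01-011  0100-1  1-0000(✓)  1-0001(✓)  1-0010(✓)  100-01  1000-0(✓)  10000-(✓)  1001-1  11-000  1100-0(✓)  11000-(✓)
size-2^2 implicants → 1-00-0  1-000-
Unchecked terms (primes): -00010, -00111, -10001, 001110, 01-011, 0100-1, 010110, 011100, 1-00-0, 1-000-, 100-01, 1001-1, 101011, 101100, 11-000, 111101
Minterm coverage:
  m2 ⊆ -00010 [E]
  m14 ⊆ 001110 [E]
  m17 ⊆ -10001,0100-1
  m19 ⊆ 01-011,0100-1
  m22 ⊆ 010110 [E]
  m28 ⊆ 011100 [E]
  m32 ⊆ 1-00-0,1-000-
  m34 ⊆ -00010,1-00-0
  m37 ⊆ 100-01,1001-1
  m39 ⊆ -00111,1001-1
  m43 ⊆ 101011 [E]
  m44 ⊆ 101100 [E]
  m48 ⊆ 1-00-0,1-000-,11-000
  m49 ⊆ -10001,1-000-
  m50 ⊆ 1-00-0 [E]
  m56 ⊆ 11-000 [E]
  m61 ⊆ 111101 [E]
E = {-00010, 001110, 010110, 011100, 1-00-0, 101011, 101100, 11-000, 111101}
Petrick residual → -10001, 01-011, 1001-1
Cover = b'c'd'ef' + bc'd'e'f + a'b'cdef' + a'bd'ef + a'bc'def' + a'bcde'f' + ac'd'f' + ab'c'df + ab'cd'ef + ab'cde'f' + abd'e'f' + abcde'f  |cover|=12

12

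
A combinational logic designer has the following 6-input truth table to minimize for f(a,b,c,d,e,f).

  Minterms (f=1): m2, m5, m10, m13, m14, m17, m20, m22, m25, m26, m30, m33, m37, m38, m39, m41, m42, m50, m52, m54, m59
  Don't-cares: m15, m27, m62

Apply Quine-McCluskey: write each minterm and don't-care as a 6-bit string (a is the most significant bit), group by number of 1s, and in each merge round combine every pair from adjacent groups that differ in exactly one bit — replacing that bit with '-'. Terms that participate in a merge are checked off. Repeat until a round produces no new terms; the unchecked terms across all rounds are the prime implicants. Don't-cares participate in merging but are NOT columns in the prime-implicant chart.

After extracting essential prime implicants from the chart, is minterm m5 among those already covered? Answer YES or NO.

NO

Round 0: 000010✓ 000101✓ 001010✓ 001101✓ 001110✓ 001111✓ 010001✓ 010100✓ 010110✓ 011001✓ 011010✓ 011011✓ 011110✓ 100001✓ 100101✓ 100110✓ 100111✓ 101001✓ 101010✓ 110010✓ 110100✓ 110110✓ 111011✓ 111110✓
Round 1: -00101 -01010 -10100✓ -10110✓ -11011 -11110✓ 0-1010✓ 0-1110✓ 00-010 00-101 001-10✓ 0011-1 00111- 01-001 01-110✓ 0101-0✓ 011-10✓ 0110-1 01101- 1-0110 10-001 100-01 1001-1 10011- 11-110✓ 110-10 1101-0✓
Round 2: -1-110 -101-0 0-1-10
PIs = {-00101, -01010, -1-110, -101-0, -11011, 0-1-10, 00-010, 00-101, 0011-1, 00111-, 01-001, 0110-1, 01101-, 1-0110, 10-001, 100-01, 1001-1, 10011-, 110-10}
Coverage chart:
  m2: 00-010 ←essential
  m5: -00101,00-101
  m10: -01010,0-1-10,00-010
  m13: 00-101,0011-1
  m14: 0-1-10,00111-
  m17: 01-001 ←essential
  m20: -101-0 ←essential
  m22: -1-110,-101-0
  m25: 01-001,0110-1
  m26: 0-1-10,01101-
  m30: -1-110,0-1-10
  m33: 10-001,100-01
  m37: -00101,100-01,1001-1
  m38: 1-0110,10011-
  m39: 1001-1,10011-
  m41: 10-001 ←essential
  m42: -01010 ←essential
  m50: 110-10 ←essential
  m52: -101-0 ←essential
  m54: -1-110,-101-0,1-0110,110-10
  m59: -11011 ←essential
Essential: -01010, -101-0, -11011, 00-010, 01-001, 10-001, 110-10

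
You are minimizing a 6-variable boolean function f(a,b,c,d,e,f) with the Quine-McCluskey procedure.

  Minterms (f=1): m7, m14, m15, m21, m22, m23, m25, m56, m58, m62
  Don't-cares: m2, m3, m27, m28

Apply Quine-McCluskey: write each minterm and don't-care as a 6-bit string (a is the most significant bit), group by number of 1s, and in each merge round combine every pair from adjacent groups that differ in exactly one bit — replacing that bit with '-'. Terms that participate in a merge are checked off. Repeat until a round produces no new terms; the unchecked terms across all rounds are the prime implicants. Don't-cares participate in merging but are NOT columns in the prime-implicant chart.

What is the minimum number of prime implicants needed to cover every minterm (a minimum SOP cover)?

[col 0] 000010*, 000011*, 000111*, 001110*, 001111*, 010101*, 010110*, 010111*, 011001*, 011011*, 011100, 111000*, 111010*, 111110*
[col 1] 0-0111, 00-111, 000-11, 00001-, 00111-, 0101-1, 01011-, 0110-1, 111-10, 1110-0
Prime implicants: 0-0111, 00-111, 000-11, 00001-, 00111-, 0101-1, 01011-, 0110-1, 011100, 111-10, 1110-0
PI chart (minterm → PIs covering it):
  7 | 0-0111,00-111,000-11
  14 | 00111-  (sole → essential)
  15 | 00-111,00111-
  21 | 0101-1  (sole → essential)
  22 | 01011-  (sole → essential)
  23 | 0-0111,0101-1,01011-
  25 | 0110-1  (sole → essential)
  56 | 1110-0  (sole → essential)
  58 | 111-10,1110-0
  62 | 111-10  (sole → essential)
Essential prime implicants: 00111-, 0101-1, 01011-, 0110-1, 111-10, 1110-0
Petrick residual → 0-0111
Minimum SOP uses 7 PIs: a'c'def + a'b'cde + a'bc'df + a'bc'de + a'bcd'f + abcef' + abcd'f'

7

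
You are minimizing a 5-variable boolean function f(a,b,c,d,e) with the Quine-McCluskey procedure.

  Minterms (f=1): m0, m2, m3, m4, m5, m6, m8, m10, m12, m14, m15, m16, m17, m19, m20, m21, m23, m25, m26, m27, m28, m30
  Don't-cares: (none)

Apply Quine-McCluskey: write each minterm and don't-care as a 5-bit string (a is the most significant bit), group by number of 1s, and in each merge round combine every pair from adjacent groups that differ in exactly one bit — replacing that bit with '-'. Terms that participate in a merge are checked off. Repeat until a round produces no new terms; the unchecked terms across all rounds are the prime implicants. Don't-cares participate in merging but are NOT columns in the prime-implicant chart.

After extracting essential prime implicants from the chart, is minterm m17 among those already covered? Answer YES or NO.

YES

size-2^0 implicants → 00000(✓)  00010(✓)  00011(✓)  00100(✓)  00101(✓)  00110(✓)  01000(✓)  01010(✓)  01100(✓)  01110(✓)  01111(✓)  10000(✓)  10001(✓)  10011(✓)  10100(✓)  10101(✓)  10111(✓)  11001(✓)  11010(✓)  11011(✓)  11100(✓)  11110(✓)
size-2^1 implicants → -0000(✓)  -0011  -0100(✓)  -0101(✓)  -1010(✓)  -1100(✓)  -1110(✓)  0-000(✓)  0-010(✓)  0-100(✓)  0-110(✓)  00-00(✓)  00-10(✓)  000-0(✓)  0001-  001-0(✓)  0010-(✓)  01-00(✓)  01-10(✓)  010-0(✓)  011-0(✓)  0111-  1-001(✓)  1-011(✓)  1-100(✓)  10-00(✓)  10-01(✓)  10-11(✓)  100-1(✓)  1000-(✓)  101-1(✓)  1010-(✓)  11-10(✓)  110-1(✓)  1101-  111-0(✓)
size-2^2 implicants → --100  -0-00  -010-  -1-10  -11-0  0--00(✓)  0--10(✓)  0-0-0(✓)  0-1-0(✓)  00--0(✓)  01--0(✓)  1-0-1  10--1  10-0-
size-2^3 implicants → 0---0
Unchecked terms (primes): --100, -0-00, -0011, -010-, -1-10, -11-0, 0---0, 0001-, 0111-, 1-0-1, 10--1, 10-0-, 1101-
Minterm coverage:
  m0 ⊆ -0-00,0---0
  m2 ⊆ 0---0,0001-
  m3 ⊆ -0011,0001-
  m4 ⊆ --100,-0-00,-010-,0---0
  m5 ⊆ -010- [E]
  m6 ⊆ 0---0 [E]
  m8 ⊆ 0---0 [E]
  m10 ⊆ -1-10,0---0
  m12 ⊆ --100,-11-0,0---0
  m14 ⊆ -1-10,-11-0,0---0,0111-
  m15 ⊆ 0111- [E]
  m16 ⊆ -0-00,10-0-
  m17 ⊆ 1-0-1,10--1,10-0-
  m19 ⊆ -0011,1-0-1,10--1
  m20 ⊆ --100,-0-00,-010-,10-0-
  m21 ⊆ -010-,10--1,10-0-
  m23 ⊆ 10--1 [E]
  m25 ⊆ 1-0-1 [E]
  m26 ⊆ -1-10,1101-
  m27 ⊆ 1-0-1,1101-
  m28 ⊆ --100,-11-0
  m30 ⊆ -1-10,-11-0
E = {-010-, 0---0, 0111-, 1-0-1, 10--1}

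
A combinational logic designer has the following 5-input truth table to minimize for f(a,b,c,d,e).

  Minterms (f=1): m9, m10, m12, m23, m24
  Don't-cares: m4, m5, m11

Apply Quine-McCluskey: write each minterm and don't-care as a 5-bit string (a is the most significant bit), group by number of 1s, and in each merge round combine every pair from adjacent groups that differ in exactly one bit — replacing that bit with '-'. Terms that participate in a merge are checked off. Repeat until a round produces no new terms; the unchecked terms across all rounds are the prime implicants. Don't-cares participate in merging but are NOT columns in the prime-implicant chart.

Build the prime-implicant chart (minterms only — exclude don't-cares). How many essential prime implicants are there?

5

size-2^0 implicants → 00100(✓)  00101(✓)  01001(✓)  01010(✓)  01011(✓)  01100(✓)  10111  11000
size-2^1 implicants → 0-100  0010-  010-1  0101-
Unchecked terms (primes): 0-100, 0010-, 010-1, 0101-, 10111, 11000
Minterm coverage:
  m9 ⊆ 010-1 [E]
  m10 ⊆ 0101- [E]
  m12 ⊆ 0-100 [E]
  m23 ⊆ 10111 [E]
  m24 ⊆ 11000 [E]
E = {0-100, 010-1, 0101-, 10111, 11000}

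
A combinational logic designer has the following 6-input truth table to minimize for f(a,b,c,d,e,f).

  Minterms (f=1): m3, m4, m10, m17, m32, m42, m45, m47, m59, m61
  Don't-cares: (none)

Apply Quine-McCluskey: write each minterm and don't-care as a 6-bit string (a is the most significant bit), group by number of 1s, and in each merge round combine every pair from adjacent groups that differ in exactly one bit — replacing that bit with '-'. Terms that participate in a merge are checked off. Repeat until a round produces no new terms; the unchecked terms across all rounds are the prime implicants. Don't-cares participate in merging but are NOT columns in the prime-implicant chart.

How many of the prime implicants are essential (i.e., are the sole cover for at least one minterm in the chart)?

8

Round 0: 000011 000100 001010✓ 010001 100000 101010✓ 101101✓ 101111✓ 111011 111101✓
Round 1: -01010 1-1101 1011-1
PIs = {-01010, 000011, 000100, 010001, 1-1101, 100000, 1011-1, 111011}
Coverage chart:
  m3: 000011 ←essential
  m4: 000100 ←essential
  m10: -01010 ←essential
  m17: 010001 ←essential
  m32: 100000 ←essential
  m42: -01010 ←essential
  m45: 1-1101,1011-1
  m47: 1011-1 ←essential
  m59: 111011 ←essential
  m61: 1-1101 ←essential
Essential: -01010, 000011, 000100, 010001, 1-1101, 100000, 1011-1, 111011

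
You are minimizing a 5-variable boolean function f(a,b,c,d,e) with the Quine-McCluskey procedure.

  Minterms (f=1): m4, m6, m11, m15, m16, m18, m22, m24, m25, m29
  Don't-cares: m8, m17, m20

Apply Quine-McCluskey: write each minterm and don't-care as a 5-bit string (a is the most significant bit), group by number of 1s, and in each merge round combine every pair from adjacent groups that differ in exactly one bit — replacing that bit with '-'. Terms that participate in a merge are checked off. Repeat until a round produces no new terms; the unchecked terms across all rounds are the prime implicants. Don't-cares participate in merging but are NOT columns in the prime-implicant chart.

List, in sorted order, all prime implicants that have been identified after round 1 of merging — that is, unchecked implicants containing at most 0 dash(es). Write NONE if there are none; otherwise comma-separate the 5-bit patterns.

NONE

[col 0] 00100*, 00110*, 01000*, 01011*, 01111*, 10000*, 10001*, 10010*, 10100*, 10110*, 11000*, 11001*, 11101*
[col 1] -0100*, -0110*, -1000, 001-0*, 01-11, 1-000*, 1-001*, 10-00*, 10-10*, 100-0*, 1000-*, 101-0*, 11-01, 1100-*
[col 2] -01-0, 1-00-, 10--0
Prime implicants: -01-0, -1000, 01-11, 1-00-, 10--0, 11-01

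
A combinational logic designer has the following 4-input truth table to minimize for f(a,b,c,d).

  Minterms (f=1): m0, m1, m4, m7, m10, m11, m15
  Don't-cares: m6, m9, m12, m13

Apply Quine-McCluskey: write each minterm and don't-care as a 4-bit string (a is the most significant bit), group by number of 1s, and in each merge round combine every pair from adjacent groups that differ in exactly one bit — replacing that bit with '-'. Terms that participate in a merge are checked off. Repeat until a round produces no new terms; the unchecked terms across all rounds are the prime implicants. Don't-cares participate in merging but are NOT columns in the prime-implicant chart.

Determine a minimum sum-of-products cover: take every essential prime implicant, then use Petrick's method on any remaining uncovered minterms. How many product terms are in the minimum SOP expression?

[col 0] 0000*, 0001*, 0100*, 0110*, 0111*, 1001*, 1010*, 1011*, 1100*, 1101*, 1111*
[col 1] -001, -100, -111, 0-00, 000-, 01-0, 011-, 1-01*, 1-11*, 10-1*, 101-, 11-1*, 110-
[col 2] 1--1
Prime implicants: -001, -100, -111, 0-00, 000-, 01-0, 011-, 1--1, 101-, 110-
PI chart (minterm → PIs covering it):
  0 | 0-00,000-
  1 | -001,000-
  4 | -100,0-00,01-0
  7 | -111,011-
  10 | 101-  (sole → essential)
  11 | 1--1,101-
  15 | -111,1--1
Essential prime implicants: 101-
Petrick residual → -001, -111, 0-00
Minimum SOP uses 4 PIs: b'c'd + bcd + a'c'd' + ab'c

4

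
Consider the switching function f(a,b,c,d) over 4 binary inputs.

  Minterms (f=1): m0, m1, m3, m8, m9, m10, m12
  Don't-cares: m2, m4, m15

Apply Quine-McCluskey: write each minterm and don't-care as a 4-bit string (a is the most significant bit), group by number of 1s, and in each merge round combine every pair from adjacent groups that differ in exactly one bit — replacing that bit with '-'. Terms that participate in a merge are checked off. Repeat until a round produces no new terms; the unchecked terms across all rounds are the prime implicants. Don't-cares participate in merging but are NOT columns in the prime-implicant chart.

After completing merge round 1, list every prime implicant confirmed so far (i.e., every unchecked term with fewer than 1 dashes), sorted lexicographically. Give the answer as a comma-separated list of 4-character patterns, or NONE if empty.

Round 0: 0000✓ 0001✓ 0010✓ 0011✓ 0100✓ 1000✓ 1001✓ 1010✓ 1100✓ 1111
Round 1: -000✓ -001✓ -010✓ -100✓ 0-00✓ 00-0✓ 00-1✓ 000-✓ 001-✓ 1-00✓ 10-0✓ 100-✓
Round 2: --00 -0-0 -00- 00--
PIs = {--00, -0-0, -00-, 00--, 1111}

1111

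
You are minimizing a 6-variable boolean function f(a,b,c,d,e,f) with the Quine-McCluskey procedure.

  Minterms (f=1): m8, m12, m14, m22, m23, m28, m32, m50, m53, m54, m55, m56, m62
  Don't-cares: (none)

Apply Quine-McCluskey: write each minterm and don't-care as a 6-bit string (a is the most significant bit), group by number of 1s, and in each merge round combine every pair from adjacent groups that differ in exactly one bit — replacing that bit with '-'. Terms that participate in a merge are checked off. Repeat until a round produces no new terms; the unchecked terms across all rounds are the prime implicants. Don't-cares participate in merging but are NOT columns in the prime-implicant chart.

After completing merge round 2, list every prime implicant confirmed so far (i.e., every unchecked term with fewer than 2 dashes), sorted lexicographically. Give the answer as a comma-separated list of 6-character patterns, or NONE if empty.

0-1100, 001-00, 0011-0, 100000, 11-110, 110-10, 1101-1, 111000

Round 0: 001000✓ 001100✓ 001110✓ 010110✓ 010111✓ 011100✓ 100000 110010✓ 110101✓ 110110✓ 110111✓ 111000 111110✓
Round 1: -10110✓ -10111✓ 0-1100 001-00 0011-0 01011-✓ 11-110 110-10 1101-1 11011-✓
Round 2: -1011-
PIs = {-1011-, 0-1100, 001-00, 0011-0, 100000, 11-110, 110-10, 1101-1, 111000}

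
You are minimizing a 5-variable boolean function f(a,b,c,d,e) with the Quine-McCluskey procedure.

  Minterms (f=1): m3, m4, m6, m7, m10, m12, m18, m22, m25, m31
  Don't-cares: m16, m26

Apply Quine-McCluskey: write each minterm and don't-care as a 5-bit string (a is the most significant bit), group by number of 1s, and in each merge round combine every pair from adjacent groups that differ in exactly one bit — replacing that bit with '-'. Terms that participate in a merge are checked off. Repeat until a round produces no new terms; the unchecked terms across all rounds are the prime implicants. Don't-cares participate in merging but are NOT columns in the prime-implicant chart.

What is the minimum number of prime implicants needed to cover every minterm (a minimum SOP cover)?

size-2^0 implicants → 00011(✓)  00100(✓)  00110(✓)  00111(✓)  01010(✓)  01100(✓)  10000(✓)  10010(✓)  10110(✓)  11001  11010(✓)  11111
size-2^1 implicants → -0110  -1010  0-100  00-11  001-0  0011-  1-010  10-10  100-0
Unchecked terms (primes): -0110, -1010, 0-100, 00-11, 001-0, 0011-, 1-010, 10-10, 100-0, 11001, 11111
Minterm coverage:
  m3 ⊆ 00-11 [E]
  m4 ⊆ 0-100,001-0
  m6 ⊆ -0110,001-0,0011-
  m7 ⊆ 00-11,0011-
  m10 ⊆ -1010 [E]
  m12 ⊆ 0-100 [E]
  m18 ⊆ 1-010,10-10,100-0
  m22 ⊆ -0110,10-10
  m25 ⊆ 11001 [E]
  m31 ⊆ 11111 [E]
E = {-1010, 0-100, 00-11, 11001, 11111}
Petrick residual → -0110, 1-010
Cover = b'cde' + bc'de' + a'cd'e' + a'b'de + ac'de' + abc'd'e + abcde  |cover|=7

7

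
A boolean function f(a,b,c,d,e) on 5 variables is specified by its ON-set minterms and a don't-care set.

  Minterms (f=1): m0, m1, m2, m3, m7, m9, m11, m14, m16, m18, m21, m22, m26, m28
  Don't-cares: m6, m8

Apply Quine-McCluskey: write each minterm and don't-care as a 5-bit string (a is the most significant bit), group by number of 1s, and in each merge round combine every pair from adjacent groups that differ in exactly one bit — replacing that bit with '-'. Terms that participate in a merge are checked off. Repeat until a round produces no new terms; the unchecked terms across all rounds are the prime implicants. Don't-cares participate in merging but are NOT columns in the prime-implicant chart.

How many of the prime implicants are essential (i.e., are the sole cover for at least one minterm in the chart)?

[col 0] 00000*, 00001*, 00010*, 00011*, 00110*, 00111*, 01000*, 01001*, 01011*, 01110*, 10000*, 10010*, 10101, 10110*, 11010*, 11100
[col 1] -0000*, -0010*, -0110*, 0-000*, 0-001*, 0-011*, 0-110, 00-10*, 00-11*, 000-0*, 000-1*, 0000-*, 0001-*, 0011-*, 010-1*, 0100-*, 1-010, 10-10*, 100-0*
[col 2] -0-10, -00-0, 0-0-1, 0-00-, 00-1-, 000--
Prime implicants: -0-10, -00-0, 0-0-1, 0-00-, 0-110, 00-1-, 000--, 1-010, 10101, 11100
PI chart (minterm → PIs covering it):
  0 | -00-0,0-00-,000--
  1 | 0-0-1,0-00-,000--
  2 | -0-10,-00-0,00-1-,000--
  3 | 0-0-1,00-1-,000--
  7 | 00-1-  (sole → essential)
  9 | 0-0-1,0-00-
  11 | 0-0-1  (sole → essential)
  14 | 0-110  (sole → essential)
  16 | -00-0  (sole → essential)
  18 | -0-10,-00-0,1-010
  21 | 10101  (sole → essential)
  22 | -0-10  (sole → essential)
  26 | 1-010  (sole → essential)
  28 | 11100  (sole → essential)
Essential prime implicants: -0-10, -00-0, 0-0-1, 0-110, 00-1-, 1-010, 10101, 11100

8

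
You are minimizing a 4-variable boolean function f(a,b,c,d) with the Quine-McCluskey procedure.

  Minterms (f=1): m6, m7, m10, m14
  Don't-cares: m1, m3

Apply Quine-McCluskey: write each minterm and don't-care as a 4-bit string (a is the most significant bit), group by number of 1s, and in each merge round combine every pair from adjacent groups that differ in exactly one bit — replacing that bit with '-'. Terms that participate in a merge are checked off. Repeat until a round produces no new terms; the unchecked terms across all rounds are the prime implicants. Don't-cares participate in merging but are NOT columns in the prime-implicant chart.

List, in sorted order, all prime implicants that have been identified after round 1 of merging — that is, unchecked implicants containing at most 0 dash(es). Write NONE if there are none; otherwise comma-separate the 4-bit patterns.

NONE

Round 0: 0001✓ 0011✓ 0110✓ 0111✓ 1010✓ 1110✓
Round 1: -110 0-11 00-1 011- 1-10
PIs = {-110, 0-11, 00-1, 011-, 1-10}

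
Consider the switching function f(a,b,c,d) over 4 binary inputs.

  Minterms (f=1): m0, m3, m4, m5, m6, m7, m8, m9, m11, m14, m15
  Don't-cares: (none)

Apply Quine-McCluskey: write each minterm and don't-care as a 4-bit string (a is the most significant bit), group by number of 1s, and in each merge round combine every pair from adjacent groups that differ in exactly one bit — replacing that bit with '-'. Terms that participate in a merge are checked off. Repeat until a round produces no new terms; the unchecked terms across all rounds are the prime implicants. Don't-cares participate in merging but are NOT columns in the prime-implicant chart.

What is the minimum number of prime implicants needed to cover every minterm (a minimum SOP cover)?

size-2^0 implicants → 0000(✓)  0011(✓)  0100(✓)  0101(✓)  0110(✓)  0111(✓)  1000(✓)  1001(✓)  1011(✓)  1110(✓)  1111(✓)
size-2^1 implicants → -000  -011(✓)  -110(✓)  -111(✓)  0-00  0-11(✓)  01-0(✓)  01-1(✓)  010-(✓)  011-(✓)  1-11(✓)  10-1  100-  111-(✓)
size-2^2 implicants → --11  -11-  01--
Unchecked terms (primes): --11, -000, -11-, 0-00, 01--, 10-1, 100-
Minterm coverage:
  m0 ⊆ -000,0-00
  m3 ⊆ --11 [E]
  m4 ⊆ 0-00,01--
  m5 ⊆ 01-- [E]
  m6 ⊆ -11-,01--
  m7 ⊆ --11,-11-,01--
  m8 ⊆ -000,100-
  m9 ⊆ 10-1,100-
  m11 ⊆ --11,10-1
  m14 ⊆ -11- [E]
  m15 ⊆ --11,-11-
E = {--11, -11-, 01--}
Petrick residual → -000, 10-1
Cover = cd + b'c'd' + bc + a'b + ab'd  |cover|=5

5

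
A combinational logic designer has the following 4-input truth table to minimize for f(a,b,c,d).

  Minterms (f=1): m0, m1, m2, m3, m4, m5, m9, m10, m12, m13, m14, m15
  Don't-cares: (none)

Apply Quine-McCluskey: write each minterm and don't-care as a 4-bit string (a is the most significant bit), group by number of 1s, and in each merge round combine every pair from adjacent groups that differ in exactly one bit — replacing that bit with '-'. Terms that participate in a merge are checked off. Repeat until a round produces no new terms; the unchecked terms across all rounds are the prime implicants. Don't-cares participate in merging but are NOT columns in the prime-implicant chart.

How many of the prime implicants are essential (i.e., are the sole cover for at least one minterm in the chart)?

[col 0] 0000*, 0001*, 0010*, 0011*, 0100*, 0101*, 1001*, 1010*, 1100*, 1101*, 1110*, 1111*
[col 1] -001*, -010, -100*, -101*, 0-00*, 0-01*, 00-0*, 00-1*, 000-*, 001-*, 010-*, 1-01*, 1-10, 11-0*, 11-1*, 110-*, 111-*
[col 2] --01, -10-, 0-0-, 00--, 11--
Prime implicants: --01, -010, -10-, 0-0-, 00--, 1-10, 11--
PI chart (minterm → PIs covering it):
  0 | 0-0-,00--
  1 | --01,0-0-,00--
  2 | -010,00--
  3 | 00--  (sole → essential)
  4 | -10-,0-0-
  5 | --01,-10-,0-0-
  9 | --01  (sole → essential)
  10 | -010,1-10
  12 | -10-,11--
  13 | --01,-10-,11--
  14 | 1-10,11--
  15 | 11--  (sole → essential)
Essential prime implicants: --01, 00--, 11--

3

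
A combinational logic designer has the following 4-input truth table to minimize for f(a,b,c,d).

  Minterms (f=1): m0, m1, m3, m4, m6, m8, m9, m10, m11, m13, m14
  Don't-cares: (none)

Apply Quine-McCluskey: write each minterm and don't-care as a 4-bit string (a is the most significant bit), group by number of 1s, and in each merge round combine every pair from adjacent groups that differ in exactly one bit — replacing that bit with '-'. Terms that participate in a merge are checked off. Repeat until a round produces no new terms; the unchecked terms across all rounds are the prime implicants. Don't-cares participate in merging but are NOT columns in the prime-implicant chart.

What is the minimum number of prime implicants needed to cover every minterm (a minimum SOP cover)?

5

Round 0: 0000✓ 0001✓ 0011✓ 0100✓ 0110✓ 1000✓ 1001✓ 1010✓ 1011✓ 1101✓ 1110✓
Round 1: -000✓ -001✓ -011✓ -110 0-00 00-1✓ 000-✓ 01-0 1-01 1-10 10-0✓ 10-1✓ 100-✓ 101-✓
Round 2: -0-1 -00- 10--
PIs = {-0-1, -00-, -110, 0-00, 01-0, 1-01, 1-10, 10--}
Coverage chart:
  m0: -00-,0-00
  m1: -0-1,-00-
  m3: -0-1 ←essential
  m4: 0-00,01-0
  m6: -110,01-0
  m8: -00-,10--
  m9: -0-1,-00-,1-01,10--
  m10: 1-10,10--
  m11: -0-1,10--
  m13: 1-01 ←essential
  m14: -110,1-10
Essential: -0-1, 1-01
Petrick residual → -00-, 01-0, 1-10
Min cover (5 terms): b'd + b'c' + a'bd' + ac'd + acd'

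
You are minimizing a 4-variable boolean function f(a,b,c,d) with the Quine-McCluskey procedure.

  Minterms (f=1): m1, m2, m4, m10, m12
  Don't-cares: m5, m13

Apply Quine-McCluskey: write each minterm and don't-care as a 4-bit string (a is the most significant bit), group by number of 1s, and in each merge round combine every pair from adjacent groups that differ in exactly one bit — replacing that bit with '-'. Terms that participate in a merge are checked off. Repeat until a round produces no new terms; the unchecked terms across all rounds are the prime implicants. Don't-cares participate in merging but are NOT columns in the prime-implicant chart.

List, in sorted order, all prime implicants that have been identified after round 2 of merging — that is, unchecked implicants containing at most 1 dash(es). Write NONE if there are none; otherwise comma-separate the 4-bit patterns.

[col 0] 0001*, 0010*, 0100*, 0101*, 1010*, 1100*, 1101*
[col 1] -010, -100*, -101*, 0-01, 010-*, 110-*
[col 2] -10-
Prime implicants: -010, -10-, 0-01

-010, 0-01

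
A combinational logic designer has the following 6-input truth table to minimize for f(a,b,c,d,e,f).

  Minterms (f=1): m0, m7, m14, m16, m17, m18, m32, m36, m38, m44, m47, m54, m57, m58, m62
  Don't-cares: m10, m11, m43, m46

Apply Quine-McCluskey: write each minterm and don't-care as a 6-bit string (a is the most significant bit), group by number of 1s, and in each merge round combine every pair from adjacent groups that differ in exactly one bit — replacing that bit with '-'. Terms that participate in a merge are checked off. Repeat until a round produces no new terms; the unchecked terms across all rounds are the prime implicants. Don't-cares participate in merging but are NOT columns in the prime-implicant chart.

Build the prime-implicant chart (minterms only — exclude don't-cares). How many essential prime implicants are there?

Round 0: 000000✓ 000111 001010✓ 001011✓ 001110✓ 010000✓ 010001✓ 010010✓ 100000✓ 100100✓ 100110✓ 101011✓ 101100✓ 101110✓ 101111✓ 110110✓ 111001 111010✓ 111110✓
Round 1: -00000 -01011 -01110 0-0000 001-10 00101- 0100-0 01000- 1-0110✓ 1-1110✓ 10-100✓ 10-110✓ 100-00 1001-0✓ 101-11 1011-0✓ 10111- 11-110✓ 111-10
Round 2: 1--110 10-1-0
PIs = {-00000, -01011, -01110, 0-0000, 000111, 001-10, 00101-, 0100-0, 01000-, 1--110, 10-1-0, 100-00, 101-11, 10111-, 111-10, 111001}
Coverage chart:
  m0: -00000,0-0000
  m7: 000111 ←essential
  m14: -01110,001-10
  m16: 0-0000,0100-0,01000-
  m17: 01000- ←essential
  m18: 0100-0 ←essential
  m32: -00000,100-00
  m36: 10-1-0,100-00
  m38: 1--110,10-1-0
  m44: 10-1-0 ←essential
  m47: 101-11,10111-
  m54: 1--110 ←essential
  m57: 111001 ←essential
  m58: 111-10 ←essential
  m62: 1--110,111-10
Essential: 000111, 0100-0, 01000-, 1--110, 10-1-0, 111-10, 111001

7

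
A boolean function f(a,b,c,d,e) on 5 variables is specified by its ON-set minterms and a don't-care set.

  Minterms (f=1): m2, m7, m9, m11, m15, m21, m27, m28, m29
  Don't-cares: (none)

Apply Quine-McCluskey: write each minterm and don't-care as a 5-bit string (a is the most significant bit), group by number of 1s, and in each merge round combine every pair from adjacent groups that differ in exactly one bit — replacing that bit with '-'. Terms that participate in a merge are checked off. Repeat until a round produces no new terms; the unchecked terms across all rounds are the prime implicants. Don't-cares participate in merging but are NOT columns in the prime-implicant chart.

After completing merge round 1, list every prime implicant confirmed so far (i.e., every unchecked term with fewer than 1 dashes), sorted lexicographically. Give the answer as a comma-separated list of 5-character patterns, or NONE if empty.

00010

[col 0] 00010, 00111*, 01001*, 01011*, 01111*, 10101*, 11011*, 11100*, 11101*
[col 1] -1011, 0-111, 01-11, 010-1, 1-101, 1110-
Prime implicants: -1011, 0-111, 00010, 01-11, 010-1, 1-101, 1110-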